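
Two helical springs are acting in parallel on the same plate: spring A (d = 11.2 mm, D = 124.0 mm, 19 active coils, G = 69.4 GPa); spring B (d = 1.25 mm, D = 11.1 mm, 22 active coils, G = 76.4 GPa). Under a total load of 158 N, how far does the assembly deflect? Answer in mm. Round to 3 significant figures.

k_A = Gd⁴/(8D³N_a) = (69.4×10³)(11.2⁴)/(8·124.0³·19) = 3.7681 N/mm
k_B = Gd⁴/(8D³N_a) = (76.4×10³)(1.25⁴)/(8·11.1³·22) = 0.77491 N/mm
Parallel: k_eq = 3.7681 + 0.77491 = 4.543 N/mm
δ = F/k_eq = 158/4.543 = 34.779 mm

34.8 mm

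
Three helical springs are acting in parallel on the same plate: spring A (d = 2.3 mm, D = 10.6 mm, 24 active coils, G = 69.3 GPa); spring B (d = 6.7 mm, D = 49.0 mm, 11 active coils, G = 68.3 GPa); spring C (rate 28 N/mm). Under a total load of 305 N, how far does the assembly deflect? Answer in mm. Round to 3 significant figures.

6.13 mm

k_A = Gd⁴/(8D³N_a) = (69.3×10³)(2.3⁴)/(8·10.6³·24) = 8.4806 N/mm
k_B = Gd⁴/(8D³N_a) = (68.3×10³)(6.7⁴)/(8·49.0³·11) = 13.294 N/mm
Parallel: k_eq = 8.4806 + 13.294 + 28 = 49.774 N/mm
δ = F/k_eq = 305/49.774 = 6.1277 mm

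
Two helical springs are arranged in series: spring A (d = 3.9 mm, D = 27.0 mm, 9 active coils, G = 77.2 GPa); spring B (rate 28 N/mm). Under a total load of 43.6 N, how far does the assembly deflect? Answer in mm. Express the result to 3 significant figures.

5.02 mm

k_A = Gd⁴/(8D³N_a) = (77.2×10³)(3.9⁴)/(8·27.0³·9) = 12.602 N/mm
Series: 1/k_eq = 1/12.602 + 1/28 = 0.11506; k_eq = 8.6908 N/mm
δ = F/k_eq = 43.6/8.6908 = 5.0168 mm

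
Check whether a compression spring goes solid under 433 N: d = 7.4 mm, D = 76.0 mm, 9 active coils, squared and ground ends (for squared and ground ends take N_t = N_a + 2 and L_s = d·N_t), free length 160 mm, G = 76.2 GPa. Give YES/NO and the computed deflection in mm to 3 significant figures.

k = Gd⁴/(8D³N_a) = (76.2×10³)(7.4⁴)/(8·76.0³·9) = 7.2295 N/mm
N_t = 11; L_s = 7.4·11 = 81.4 mm; δ_solid = L₀ − L_s = 160 − 81.4 = 78.6 mm
δ = F/k = 433/7.2295 = 59.893 mm
δ < δ_solid → spring does not go solid

NO, δ = 59.9 mm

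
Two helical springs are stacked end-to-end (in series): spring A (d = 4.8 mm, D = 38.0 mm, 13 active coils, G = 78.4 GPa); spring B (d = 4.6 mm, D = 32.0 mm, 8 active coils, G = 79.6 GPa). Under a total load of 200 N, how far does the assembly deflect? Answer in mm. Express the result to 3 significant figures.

39.2 mm

k_A = Gd⁴/(8D³N_a) = (78.4×10³)(4.8⁴)/(8·38.0³·13) = 7.2928 N/mm
k_B = Gd⁴/(8D³N_a) = (79.6×10³)(4.6⁴)/(8·32.0³·8) = 16.995 N/mm
Series: 1/k_eq = 1/7.2928 + 1/16.995 = 0.19596; k_eq = 5.103 N/mm
δ = F/k_eq = 200/5.103 = 39.192 mm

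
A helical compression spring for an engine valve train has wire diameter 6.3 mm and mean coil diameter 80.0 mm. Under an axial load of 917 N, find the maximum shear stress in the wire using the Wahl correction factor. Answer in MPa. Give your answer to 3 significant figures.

831 MPa

Spring index C = D/d = 80.0/6.3 = 12.6984
K_W = (4C−1)/(4C−4) + 0.615/C = 49.794/46.794 + 0.0484 = 1.1125
τ₀ = 8FD/(πd³) = 8·917·80.0/(π·6.3³) = 586880/785.55 = 747.1 MPa
τ_max = K·τ₀ = 1.1125 × 747.1 = 831.18 MPa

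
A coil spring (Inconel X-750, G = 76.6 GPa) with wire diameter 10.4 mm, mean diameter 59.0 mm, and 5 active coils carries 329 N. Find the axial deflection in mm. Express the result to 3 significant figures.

k = Gd⁴/(8D³N_a) = (76.6×10³)(10.4⁴)/(8·59.0³·5) = 109.08 N/mm
δ = F/k = 329 / 109.08 = 3.0161 mm

3.02 mm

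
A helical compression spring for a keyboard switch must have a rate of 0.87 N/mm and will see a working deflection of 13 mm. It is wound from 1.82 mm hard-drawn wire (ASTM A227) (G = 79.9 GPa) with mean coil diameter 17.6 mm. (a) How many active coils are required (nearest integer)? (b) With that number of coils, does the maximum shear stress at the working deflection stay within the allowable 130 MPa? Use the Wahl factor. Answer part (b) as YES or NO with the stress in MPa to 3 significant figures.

(a) 23 coils; (b) YES, τ_max = 97.1 MPa

N_a = Gd⁴/(8D³k) = (79.9×10³)(1.82⁴)/(8·17.6³·0.87) = 23.1 → N_a = 23
Actual rate k = Gd⁴/(8D³·23) = 0.87393 N/mm
Working load F = kδ = 0.87393·13 = 11.361 N
C = 17.6/1.82 = 9.6703; K_W = (4C−1)/(4C−4)+0.615/C = 1.1501
τ_max = K_W·8FD/(πd³) = 1.1501·84.461 = 97.139 MPa
τ_max ≤ 130 MPa → acceptable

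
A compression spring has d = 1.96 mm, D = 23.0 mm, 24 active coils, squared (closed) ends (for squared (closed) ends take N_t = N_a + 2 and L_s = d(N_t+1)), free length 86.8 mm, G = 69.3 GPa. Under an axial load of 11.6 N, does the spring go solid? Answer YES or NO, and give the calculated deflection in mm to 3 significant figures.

NO, δ = 26.5 mm

k = Gd⁴/(8D³N_a) = (69.3×10³)(1.96⁴)/(8·23.0³·24) = 0.4378 N/mm
N_t = 26; L_s = 1.96·27 = 52.92 mm; δ_solid = L₀ − L_s = 86.8 − 52.92 = 33.88 mm
δ = F/k = 11.6/0.4378 = 26.496 mm
δ < δ_solid → spring does not go solid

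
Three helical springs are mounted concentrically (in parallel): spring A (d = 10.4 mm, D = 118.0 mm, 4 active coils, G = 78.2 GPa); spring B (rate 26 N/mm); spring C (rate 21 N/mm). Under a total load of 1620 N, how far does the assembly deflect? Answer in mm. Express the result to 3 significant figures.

25.2 mm

k_A = Gd⁴/(8D³N_a) = (78.2×10³)(10.4⁴)/(8·118.0³·4) = 17.4 N/mm
Parallel: k_eq = 17.4 + 26 + 21 = 64.4 N/mm
δ = F/k_eq = 1620/64.4 = 25.155 mm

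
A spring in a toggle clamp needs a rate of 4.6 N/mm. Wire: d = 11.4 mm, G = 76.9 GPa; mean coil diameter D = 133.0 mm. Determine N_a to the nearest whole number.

N_a = Gd⁴/(8D³k) = (76.9×10³ × 11.4⁴)/(8 × 133.0³ × 4.6)
    = 1.29881e+09 / 8.6577e+07 = 15 → 15 coils

15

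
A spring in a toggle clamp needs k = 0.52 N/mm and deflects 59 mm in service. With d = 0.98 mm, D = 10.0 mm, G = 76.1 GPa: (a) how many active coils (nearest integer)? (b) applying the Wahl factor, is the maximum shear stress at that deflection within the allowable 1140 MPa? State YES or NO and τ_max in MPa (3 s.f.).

N_a = Gd⁴/(8D³k) = (76.1×10³)(0.98⁴)/(8·10.0³·0.52) = 16.87 → N_a = 17
Actual rate k = Gd⁴/(8D³·17) = 0.51612 N/mm
Working load F = kδ = 0.51612·59 = 30.451 N
C = 10.0/0.98 = 10.2041; K_W = (4C−1)/(4C−4)+0.615/C = 1.1418
τ_max = K_W·8FD/(πd³) = 1.1418·823.88 = 940.67 MPa
τ_max ≤ 1140 MPa → acceptable

(a) 17 coils; (b) YES, τ_max = 941 MPa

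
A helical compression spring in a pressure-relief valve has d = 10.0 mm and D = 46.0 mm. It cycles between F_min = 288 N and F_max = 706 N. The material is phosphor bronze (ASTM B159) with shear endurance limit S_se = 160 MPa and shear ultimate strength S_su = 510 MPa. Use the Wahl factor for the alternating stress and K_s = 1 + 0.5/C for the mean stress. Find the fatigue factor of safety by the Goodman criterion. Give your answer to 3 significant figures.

C = D/d = 46.0/10.0 = 4.6000; K_W = (4C−1)/(4C−4)+0.615/C = 1.3420; K_s = 1+0.5/C = 1.1087
F_a = (F_max−F_min)/2 = 209 N; F_m = (F_max+F_min)/2 = 497 N
τ_a = K_W·8F_aD/(πd³) = 1.3420 × 24.482 = 32.855 MPa
τ_m = K_s·8F_mD/(πd³) = 1.1087 × 58.218 = 64.546 MPa
Goodman: 1/n_f = τ_a/S_se + τ_m/S_su = 32.855/160 + 64.546/510 = 0.20535 + 0.12656 = 0.33191
n_f = 1/0.33191 = 3.013

3.01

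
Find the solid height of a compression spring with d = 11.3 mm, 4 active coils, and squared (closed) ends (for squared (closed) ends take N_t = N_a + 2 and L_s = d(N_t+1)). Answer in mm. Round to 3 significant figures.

squared (closed) ends: N_t = N_a + 2 = 4 + 2 = 6
L_s = d·(N_t+1) = 11.3 × 7 = 79.1 mm

79.1 mm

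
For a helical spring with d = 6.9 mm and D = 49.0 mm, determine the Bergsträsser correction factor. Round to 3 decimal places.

1.197

C = D/d = 49.0/6.9 = 7.1014
K_B = (4C+2)/(4C−3) = 30.406/25.406 = 1.1968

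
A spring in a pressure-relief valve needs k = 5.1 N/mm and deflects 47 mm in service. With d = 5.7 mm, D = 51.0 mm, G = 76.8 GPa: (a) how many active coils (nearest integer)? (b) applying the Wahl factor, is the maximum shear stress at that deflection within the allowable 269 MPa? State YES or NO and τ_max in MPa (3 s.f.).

N_a = Gd⁴/(8D³k) = (76.8×10³)(5.7⁴)/(8·51.0³·5.1) = 14.98 → N_a = 15
Actual rate k = Gd⁴/(8D³·15) = 5.0929 N/mm
Working load F = kδ = 5.0929·47 = 239.37 N
C = 51.0/5.7 = 8.9474; K_W = (4C−1)/(4C−4)+0.615/C = 1.1631
τ_max = K_W·8FD/(πd³) = 1.1631·167.86 = 195.24 MPa
τ_max ≤ 269 MPa → acceptable

(a) 15 coils; (b) YES, τ_max = 195 MPa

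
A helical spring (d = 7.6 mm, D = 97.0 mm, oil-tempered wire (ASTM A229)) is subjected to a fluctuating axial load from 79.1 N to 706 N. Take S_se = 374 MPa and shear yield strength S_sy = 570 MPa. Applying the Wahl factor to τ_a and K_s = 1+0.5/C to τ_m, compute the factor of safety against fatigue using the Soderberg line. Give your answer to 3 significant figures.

1.08

C = D/d = 97.0/7.6 = 12.7632; K_W = (4C−1)/(4C−4)+0.615/C = 1.1119; K_s = 1+0.5/C = 1.0392
F_a = (F_max−F_min)/2 = 313.45 N; F_m = (F_max+F_min)/2 = 392.55 N
τ_a = K_W·8F_aD/(πd³) = 1.1119 × 176.38 = 196.12 MPa
τ_m = K_s·8F_mD/(πd³) = 1.0392 × 220.88 = 229.54 MPa
Soderberg: 1/n_f = τ_a/S_se + τ_m/S_sy = 196.12/374 + 229.54/570 = 0.52439 + 0.40270 = 0.92708
n_f = 1/0.92708 = 1.079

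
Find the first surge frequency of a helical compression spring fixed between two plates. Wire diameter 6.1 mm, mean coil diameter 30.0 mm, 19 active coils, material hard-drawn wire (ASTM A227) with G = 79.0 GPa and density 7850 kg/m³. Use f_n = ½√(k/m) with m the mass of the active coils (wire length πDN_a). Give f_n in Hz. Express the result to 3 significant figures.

k = Gd⁴/(8D³N_a) = (79.0×10³)(6.1⁴)/(8·30.0³·19) = 26.653 N/mm = 26653 N/m
Wire length L = πDN_a = π·30.0·19 = 1790.7 mm
m = ρ·(πd²/4)·L = 7850 × 29.225×10⁻⁶ m² × 1.7907 m = 0.41081 kg
f_n = ½√(k/m) = 0.5·√(26653/0.41081) = 0.5·√(64878) = 127.36 Hz

127 Hz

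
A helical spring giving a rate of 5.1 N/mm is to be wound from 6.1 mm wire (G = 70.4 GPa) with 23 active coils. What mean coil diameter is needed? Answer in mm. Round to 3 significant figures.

D = (Gd⁴/(8N_a·k))^(1/3) = (70.4×10³·6.1⁴/(8·23·5.1))^(1/3)
  = (103873)^(1/3) = 47.0076 mm

47.0 mm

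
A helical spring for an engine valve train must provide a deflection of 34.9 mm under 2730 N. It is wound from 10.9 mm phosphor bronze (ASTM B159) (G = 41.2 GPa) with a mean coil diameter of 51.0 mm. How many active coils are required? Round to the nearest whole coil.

Required rate k = F/δ = 2730/34.9 = 78.223 N/mm
N_a = Gd⁴/(8D³k) = (41.2×10³ × 10.9⁴)/(8 × 51.0³ × 78.223)
    = 5.81572e+08 / 8.30114e+07 = 7.006 → 7 coils

7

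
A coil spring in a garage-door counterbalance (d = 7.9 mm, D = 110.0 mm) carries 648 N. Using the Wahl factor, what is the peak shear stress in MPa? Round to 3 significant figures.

406 MPa

Spring index C = D/d = 110.0/7.9 = 13.9241
K_W = (4C−1)/(4C−4) + 0.615/C = 54.696/51.696 + 0.0442 = 1.1022
τ₀ = 8FD/(πd³) = 8·648·110.0/(π·7.9³) = 570240/1548.9 = 368.15 MPa
τ_max = K·τ₀ = 1.1022 × 368.15 = 405.78 MPa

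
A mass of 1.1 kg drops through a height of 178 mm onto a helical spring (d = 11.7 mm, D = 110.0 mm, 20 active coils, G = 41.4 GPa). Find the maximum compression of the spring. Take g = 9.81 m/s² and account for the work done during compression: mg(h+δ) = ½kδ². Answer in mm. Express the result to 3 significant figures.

35.6 mm

k = Gd⁴/(8D³N_a) = (41.4×10³)(11.7⁴)/(8·110.0³·20) = 3.6429 N/mm
W = mg = 1.1 × 9.81 = 10.791 N
½kδ² − Wδ − Wh = 0 → δ = (W + √(W² + 2kWh))/k
δ = (10.791 + √(116.45 + 13994.5))/3.6429 = (10.791 + 118.79)/3.6429 = 35.571 mm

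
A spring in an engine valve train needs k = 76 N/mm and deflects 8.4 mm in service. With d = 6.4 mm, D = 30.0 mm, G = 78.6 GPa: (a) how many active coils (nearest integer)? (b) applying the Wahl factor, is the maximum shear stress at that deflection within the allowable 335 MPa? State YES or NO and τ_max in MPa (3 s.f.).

N_a = Gd⁴/(8D³k) = (78.6×10³)(6.4⁴)/(8·30.0³·76) = 8.033 → N_a = 8
Actual rate k = Gd⁴/(8D³·8) = 76.313 N/mm
Working load F = kδ = 76.313·8.4 = 641.03 N
C = 30.0/6.4 = 4.6875; K_W = (4C−1)/(4C−4)+0.615/C = 1.3346
τ_max = K_W·8FD/(πd³) = 1.3346·186.81 = 249.31 MPa
τ_max ≤ 335 MPa → acceptable

(a) 8 coils; (b) YES, τ_max = 249 MPa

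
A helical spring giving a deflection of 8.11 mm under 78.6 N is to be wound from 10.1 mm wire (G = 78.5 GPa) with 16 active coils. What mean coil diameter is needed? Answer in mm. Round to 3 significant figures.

Required rate k = F/δ = 78.6/8.11 = 9.6917 N/mm
D = (Gd⁴/(8N_a·k))^(1/3) = (78.5×10³·10.1⁴/(8·16·9.6917))^(1/3)
  = (658481)^(1/3) = 86.9990 mm

87.0 mm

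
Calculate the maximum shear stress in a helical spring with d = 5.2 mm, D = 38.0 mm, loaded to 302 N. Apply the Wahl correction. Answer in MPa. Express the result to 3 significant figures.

Spring index C = D/d = 38.0/5.2 = 7.3077
K_W = (4C−1)/(4C−4) + 0.615/C = 28.231/25.231 + 0.0842 = 1.2031
τ₀ = 8FD/(πd³) = 8·302·38.0/(π·5.2³) = 91808/441.73 = 207.84 MPa
τ_max = K·τ₀ = 1.2031 × 207.84 = 250.04 MPa

250 MPa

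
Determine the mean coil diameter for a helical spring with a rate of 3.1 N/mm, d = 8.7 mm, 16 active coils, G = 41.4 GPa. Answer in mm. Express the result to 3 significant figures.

84.2 mm

D = (Gd⁴/(8N_a·k))^(1/3) = (41.4×10³·8.7⁴/(8·16·3.1))^(1/3)
  = (597731)^(1/3) = 84.2368 mm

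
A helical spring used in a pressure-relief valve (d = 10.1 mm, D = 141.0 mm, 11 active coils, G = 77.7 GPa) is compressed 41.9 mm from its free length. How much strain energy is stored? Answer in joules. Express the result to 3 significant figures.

k = Gd⁴/(8D³N_a) = (77.7×10³)(10.1⁴)/(8·141.0³·11) = 3.2777 N/mm
U = ½kδ² = 0.5 × 3.2777 × 41.9² = 2877.2 N·mm = 2.8772 J

2.88 J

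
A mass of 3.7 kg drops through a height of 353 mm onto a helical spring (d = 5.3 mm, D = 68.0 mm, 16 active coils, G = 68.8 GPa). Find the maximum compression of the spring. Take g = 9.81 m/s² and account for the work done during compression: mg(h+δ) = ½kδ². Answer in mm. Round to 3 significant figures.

k = Gd⁴/(8D³N_a) = (68.8×10³)(5.3⁴)/(8·68.0³·16) = 1.3488 N/mm
W = mg = 3.7 × 9.81 = 36.297 N
½kδ² − Wδ − Wh = 0 → δ = (W + √(W² + 2kWh))/k
δ = (36.297 + √(1317.5 + 34564.5))/1.3488 = (36.297 + 189.43)/1.3488 = 167.35 mm

167 mm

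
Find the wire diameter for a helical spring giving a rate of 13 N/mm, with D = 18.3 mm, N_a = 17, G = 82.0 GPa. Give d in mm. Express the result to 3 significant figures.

d = (8D³N_a·k / G)^(1/4) = (8·18.3³·17·13 / (82.0×10³))^0.25
  = (132.14)^0.25 = 3.3904 mm

3.39 mm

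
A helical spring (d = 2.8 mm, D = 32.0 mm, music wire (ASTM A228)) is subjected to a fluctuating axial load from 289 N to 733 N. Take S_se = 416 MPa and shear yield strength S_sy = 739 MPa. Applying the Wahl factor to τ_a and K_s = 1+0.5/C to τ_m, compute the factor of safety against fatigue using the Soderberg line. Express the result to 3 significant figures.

0.204

C = D/d = 32.0/2.8 = 11.4286; K_W = (4C−1)/(4C−4)+0.615/C = 1.1257; K_s = 1+0.5/C = 1.0437
F_a = (F_max−F_min)/2 = 222 N; F_m = (F_max+F_min)/2 = 511 N
τ_a = K_W·8F_aD/(πd³) = 1.1257 × 824.08 = 927.69 MPa
τ_m = K_s·8F_mD/(πd³) = 1.0437 × 1896.9 = 1979.9 MPa
Soderberg: 1/n_f = τ_a/S_se + τ_m/S_sy = 927.69/416 + 1979.9/739 = 2.23003 + 2.67910 = 4.9091
n_f = 1/4.9091 = 0.2037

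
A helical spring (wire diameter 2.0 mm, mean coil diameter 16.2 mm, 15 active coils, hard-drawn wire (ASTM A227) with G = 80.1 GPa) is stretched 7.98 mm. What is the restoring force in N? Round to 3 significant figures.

20.0 N

k = Gd⁴/(8D³N_a) = (80.1×10³)(2.0⁴)/(8·16.2³·15) = 2.512 N/mm
F = k·δ = 2.512 × 7.98 = 20.046 N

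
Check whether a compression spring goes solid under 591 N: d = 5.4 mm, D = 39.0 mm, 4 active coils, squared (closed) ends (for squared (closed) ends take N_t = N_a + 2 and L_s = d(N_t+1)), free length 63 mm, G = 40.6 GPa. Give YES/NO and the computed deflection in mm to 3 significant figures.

YES, δ = 32.5 mm

k = Gd⁴/(8D³N_a) = (40.6×10³)(5.4⁴)/(8·39.0³·4) = 18.187 N/mm
N_t = 6; L_s = 5.4·7 = 37.8 mm; δ_solid = L₀ − L_s = 63 − 37.8 = 25.2 mm
δ = F/k = 591/18.187 = 32.496 mm
δ ≥ δ_solid → spring goes solid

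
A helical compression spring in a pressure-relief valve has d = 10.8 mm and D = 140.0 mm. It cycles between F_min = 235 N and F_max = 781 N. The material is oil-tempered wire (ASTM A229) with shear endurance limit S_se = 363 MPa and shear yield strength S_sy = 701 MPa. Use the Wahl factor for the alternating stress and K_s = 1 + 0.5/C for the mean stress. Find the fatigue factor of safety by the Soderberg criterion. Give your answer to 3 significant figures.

C = D/d = 140.0/10.8 = 12.9630; K_W = (4C−1)/(4C−4)+0.615/C = 1.1101; K_s = 1+0.5/C = 1.0386
F_a = (F_max−F_min)/2 = 273 N; F_m = (F_max+F_min)/2 = 508 N
τ_a = K_W·8F_aD/(πd³) = 1.1101 × 77.261 = 85.77 MPa
τ_m = K_s·8F_mD/(πd³) = 1.0386 × 143.77 = 149.31 MPa
Soderberg: 1/n_f = τ_a/S_se + τ_m/S_sy = 85.77/363 + 149.31/701 = 0.23628 + 0.21300 = 0.44928
n_f = 1/0.44928 = 2.226

2.23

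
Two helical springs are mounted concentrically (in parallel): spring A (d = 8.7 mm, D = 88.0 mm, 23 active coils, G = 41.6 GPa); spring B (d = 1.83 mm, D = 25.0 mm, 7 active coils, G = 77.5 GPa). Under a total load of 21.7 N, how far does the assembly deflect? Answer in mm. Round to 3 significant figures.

7.50 mm

k_A = Gd⁴/(8D³N_a) = (41.6×10³)(8.7⁴)/(8·88.0³·23) = 1.9007 N/mm
k_B = Gd⁴/(8D³N_a) = (77.5×10³)(1.83⁴)/(8·25.0³·7) = 0.99334 N/mm
Parallel: k_eq = 1.9007 + 0.99334 = 2.894 N/mm
δ = F/k_eq = 21.7/2.894 = 7.4983 mm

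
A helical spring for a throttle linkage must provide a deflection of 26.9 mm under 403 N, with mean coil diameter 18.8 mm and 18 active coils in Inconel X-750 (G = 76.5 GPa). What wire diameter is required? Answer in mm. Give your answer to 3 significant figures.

Required rate k = F/δ = 403/26.9 = 14.981 N/mm
d = (8D³N_a·k / G)^(1/4) = (8·18.8³·18·14.981 / (76.5×10³))^0.25
  = (187.38)^0.25 = 3.6998 mm

3.70 mm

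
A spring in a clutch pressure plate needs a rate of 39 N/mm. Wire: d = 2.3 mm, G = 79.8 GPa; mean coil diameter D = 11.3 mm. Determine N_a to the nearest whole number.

5

N_a = Gd⁴/(8D³k) = (79.8×10³ × 2.3⁴)/(8 × 11.3³ × 39)
    = 2.23313e+06 / 450184 = 4.96 → 5 coils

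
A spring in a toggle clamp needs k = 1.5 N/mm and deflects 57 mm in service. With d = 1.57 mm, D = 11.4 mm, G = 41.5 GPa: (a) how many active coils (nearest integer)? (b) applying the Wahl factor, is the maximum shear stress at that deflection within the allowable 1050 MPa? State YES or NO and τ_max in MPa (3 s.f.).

(a) 14 coils; (b) YES, τ_max = 783 MPa

N_a = Gd⁴/(8D³k) = (41.5×10³)(1.57⁴)/(8·11.4³·1.5) = 14.18 → N_a = 14
Actual rate k = Gd⁴/(8D³·14) = 1.5195 N/mm
Working load F = kδ = 1.5195·57 = 86.614 N
C = 11.4/1.57 = 7.2611; K_W = (4C−1)/(4C−4)+0.615/C = 1.2045
τ_max = K_W·8FD/(πd³) = 1.2045·649.73 = 782.59 MPa
τ_max ≤ 1050 MPa → acceptable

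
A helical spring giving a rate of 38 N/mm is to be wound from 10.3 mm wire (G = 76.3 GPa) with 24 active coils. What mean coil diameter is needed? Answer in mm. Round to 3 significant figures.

49.0 mm

D = (Gd⁴/(8N_a·k))^(1/3) = (76.3×10³·10.3⁴/(8·24·38))^(1/3)
  = (117703)^(1/3) = 49.0075 mm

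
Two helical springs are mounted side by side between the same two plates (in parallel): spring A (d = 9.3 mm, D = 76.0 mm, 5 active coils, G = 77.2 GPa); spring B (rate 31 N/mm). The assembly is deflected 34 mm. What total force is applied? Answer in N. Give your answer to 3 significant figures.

2170 N

k_A = Gd⁴/(8D³N_a) = (77.2×10³)(9.3⁴)/(8·76.0³·5) = 32.889 N/mm
Parallel: k_eq = 32.889 + 31 = 63.889 N/mm
F = k_eq·δ = 63.889·34 = 2172.2 N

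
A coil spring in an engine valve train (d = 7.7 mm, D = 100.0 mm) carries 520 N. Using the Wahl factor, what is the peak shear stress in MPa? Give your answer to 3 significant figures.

322 MPa

Spring index C = D/d = 100.0/7.7 = 12.9870
K_W = (4C−1)/(4C−4) + 0.615/C = 50.948/47.948 + 0.0474 = 1.1099
τ₀ = 8FD/(πd³) = 8·520·100.0/(π·7.7³) = 416000/1434.2 = 290.05 MPa
τ_max = K·τ₀ = 1.1099 × 290.05 = 321.93 MPa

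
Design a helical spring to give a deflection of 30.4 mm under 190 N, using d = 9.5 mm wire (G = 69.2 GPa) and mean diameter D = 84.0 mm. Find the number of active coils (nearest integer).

Required rate k = F/δ = 190/30.4 = 6.25 N/mm
N_a = Gd⁴/(8D³k) = (69.2×10³ × 9.5⁴)/(8 × 84.0³ × 6.25)
    = 5.63638e+08 / 2.96352e+07 = 19.02 → 19 coils

19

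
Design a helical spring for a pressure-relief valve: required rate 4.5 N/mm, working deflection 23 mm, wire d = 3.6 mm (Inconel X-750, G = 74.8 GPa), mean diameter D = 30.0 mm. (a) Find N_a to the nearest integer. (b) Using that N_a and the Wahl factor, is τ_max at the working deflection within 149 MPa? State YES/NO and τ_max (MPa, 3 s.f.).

(a) 13 coils; (b) NO, τ_max = 198 MPa

N_a = Gd⁴/(8D³k) = (74.8×10³)(3.6⁴)/(8·30.0³·4.5) = 12.93 → N_a = 13
Actual rate k = Gd⁴/(8D³·13) = 4.4742 N/mm
Working load F = kδ = 4.4742·23 = 102.91 N
C = 30.0/3.6 = 8.3333; K_W = (4C−1)/(4C−4)+0.615/C = 1.1761
τ_max = K_W·8FD/(πd³) = 1.1761·168.5 = 198.17 MPa
τ_max > 149 MPa → exceeds allowable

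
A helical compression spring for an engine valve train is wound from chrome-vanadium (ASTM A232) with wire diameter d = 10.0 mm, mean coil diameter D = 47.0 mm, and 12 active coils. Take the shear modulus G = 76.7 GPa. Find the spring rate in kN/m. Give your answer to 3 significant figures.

k = Gd⁴/(8D³N_a) = (76.7×10³ × 10.0⁴) / (8 × 47.0³ × 12)
  = 7.67e+08 / 9.96701e+06 = 76.954 N/mm

77.0 kN/m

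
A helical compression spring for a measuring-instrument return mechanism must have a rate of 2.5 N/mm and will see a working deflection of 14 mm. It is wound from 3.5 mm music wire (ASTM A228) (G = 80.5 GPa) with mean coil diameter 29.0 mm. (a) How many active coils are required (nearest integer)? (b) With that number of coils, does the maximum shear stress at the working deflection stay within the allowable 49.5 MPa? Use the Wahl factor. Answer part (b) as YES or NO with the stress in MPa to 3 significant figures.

N_a = Gd⁴/(8D³k) = (80.5×10³)(3.5⁴)/(8·29.0³·2.5) = 24.77 → N_a = 25
Actual rate k = Gd⁴/(8D³·25) = 2.4765 N/mm
Working load F = kδ = 2.4765·14 = 34.671 N
C = 29.0/3.5 = 8.2857; K_W = (4C−1)/(4C−4)+0.615/C = 1.1772
τ_max = K_W·8FD/(πd³) = 1.1772·59.718 = 70.298 MPa
τ_max > 49.5 MPa → exceeds allowable

(a) 25 coils; (b) NO, τ_max = 70.3 MPa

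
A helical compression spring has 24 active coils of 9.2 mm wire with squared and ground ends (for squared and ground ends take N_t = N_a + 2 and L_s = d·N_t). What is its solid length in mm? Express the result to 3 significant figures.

squared and ground ends: N_t = N_a + 2 = 24 + 2 = 26
L_s = d·N_t = 9.2 × 26 = 239.2 mm

239 mm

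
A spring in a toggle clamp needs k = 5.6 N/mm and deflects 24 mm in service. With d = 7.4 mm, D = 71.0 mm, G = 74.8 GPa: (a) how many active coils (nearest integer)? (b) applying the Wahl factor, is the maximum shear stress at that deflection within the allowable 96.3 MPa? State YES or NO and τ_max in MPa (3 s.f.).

(a) 14 coils; (b) YES, τ_max = 69.0 MPa

N_a = Gd⁴/(8D³k) = (74.8×10³)(7.4⁴)/(8·71.0³·5.6) = 13.99 → N_a = 14
Actual rate k = Gd⁴/(8D³·14) = 5.5955 N/mm
Working load F = kδ = 5.5955·24 = 134.29 N
C = 71.0/7.4 = 9.5946; K_W = (4C−1)/(4C−4)+0.615/C = 1.1514
τ_max = K_W·8FD/(πd³) = 1.1514·59.917 = 68.986 MPa
τ_max ≤ 96.3 MPa → acceptable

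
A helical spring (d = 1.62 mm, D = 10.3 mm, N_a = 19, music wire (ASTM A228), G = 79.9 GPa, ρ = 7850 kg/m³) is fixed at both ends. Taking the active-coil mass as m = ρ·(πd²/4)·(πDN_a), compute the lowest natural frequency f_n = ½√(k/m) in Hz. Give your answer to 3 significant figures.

289 Hz

k = Gd⁴/(8D³N_a) = (79.9×10³)(1.62⁴)/(8·10.3³·19) = 3.3132 N/mm = 3313.2 N/m
Wire length L = πDN_a = π·10.3·19 = 614.81 mm
m = ρ·(πd²/4)·L = 7850 × 2.0612×10⁻⁶ m² × 0.61481 m = 0.0099479 kg
f_n = ½√(k/m) = 0.5·√(3313.2/0.0099479) = 0.5·√(3.3306e+05) = 288.56 Hz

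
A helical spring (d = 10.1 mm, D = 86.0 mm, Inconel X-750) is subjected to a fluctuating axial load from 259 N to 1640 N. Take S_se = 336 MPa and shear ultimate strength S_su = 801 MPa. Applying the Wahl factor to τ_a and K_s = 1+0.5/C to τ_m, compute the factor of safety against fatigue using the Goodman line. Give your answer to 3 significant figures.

C = D/d = 86.0/10.1 = 8.5149; K_W = (4C−1)/(4C−4)+0.615/C = 1.1720; K_s = 1+0.5/C = 1.0587
F_a = (F_max−F_min)/2 = 690.5 N; F_m = (F_max+F_min)/2 = 949.5 N
τ_a = K_W·8F_aD/(πd³) = 1.1720 × 146.77 = 172.02 MPa
τ_m = K_s·8F_mD/(πd³) = 1.0587 × 201.82 = 213.67 MPa
Goodman: 1/n_f = τ_a/S_se + τ_m/S_su = 172.02/336 + 213.67/801 = 0.51196 + 0.26676 = 0.77872
n_f = 1/0.77872 = 1.284

1.28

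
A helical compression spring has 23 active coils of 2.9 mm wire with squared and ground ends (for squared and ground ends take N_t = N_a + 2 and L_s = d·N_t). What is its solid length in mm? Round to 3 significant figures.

72.5 mm

squared and ground ends: N_t = N_a + 2 = 23 + 2 = 25
L_s = d·N_t = 2.9 × 25 = 72.5 mm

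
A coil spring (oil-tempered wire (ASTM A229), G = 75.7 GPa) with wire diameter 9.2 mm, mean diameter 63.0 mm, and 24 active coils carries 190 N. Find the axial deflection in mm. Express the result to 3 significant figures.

16.8 mm

k = Gd⁴/(8D³N_a) = (75.7×10³)(9.2⁴)/(8·63.0³·24) = 11.296 N/mm
δ = F/k = 190 / 11.296 = 16.82 mm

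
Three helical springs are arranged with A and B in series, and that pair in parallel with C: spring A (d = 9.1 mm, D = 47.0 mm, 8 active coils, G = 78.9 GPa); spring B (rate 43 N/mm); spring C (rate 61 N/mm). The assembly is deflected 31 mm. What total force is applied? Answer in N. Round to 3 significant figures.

2760 N

k_A = Gd⁴/(8D³N_a) = (78.9×10³)(9.1⁴)/(8·47.0³·8) = 81.427 N/mm
Springs A,B series: k_AB = 1/(1/81.427+1/43) = 28.14 N/mm; parallel with C: k_eq = 28.14+61 = 89.14 N/mm
F = k_eq·δ = 89.14·31 = 2763.3 N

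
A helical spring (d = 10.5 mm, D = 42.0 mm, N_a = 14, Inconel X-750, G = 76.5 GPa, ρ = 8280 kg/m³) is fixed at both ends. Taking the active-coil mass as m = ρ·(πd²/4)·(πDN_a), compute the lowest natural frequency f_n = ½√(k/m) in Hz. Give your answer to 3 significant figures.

145 Hz

k = Gd⁴/(8D³N_a) = (76.5×10³)(10.5⁴)/(8·42.0³·14) = 112.06 N/mm = 1.1206e+05 N/m
Wire length L = πDN_a = π·42.0·14 = 1847.3 mm
m = ρ·(πd²/4)·L = 8280 × 86.59×10⁻⁶ m² × 1.8473 m = 1.3244 kg
f_n = ½√(k/m) = 0.5·√(1.1206e+05/1.3244) = 0.5·√(84611) = 145.44 Hz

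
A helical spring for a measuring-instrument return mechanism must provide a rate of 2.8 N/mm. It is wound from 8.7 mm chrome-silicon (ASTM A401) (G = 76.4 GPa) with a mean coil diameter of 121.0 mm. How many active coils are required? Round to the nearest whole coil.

N_a = Gd⁴/(8D³k) = (76.4×10³ × 8.7⁴)/(8 × 121.0³ × 2.8)
    = 4.37694e+08 / 3.9683e+07 = 11.03 → 11 coils

11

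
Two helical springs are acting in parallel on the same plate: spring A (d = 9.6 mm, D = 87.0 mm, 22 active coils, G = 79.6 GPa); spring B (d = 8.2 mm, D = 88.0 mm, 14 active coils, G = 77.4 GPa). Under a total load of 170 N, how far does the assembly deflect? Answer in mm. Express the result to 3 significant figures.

k_A = Gd⁴/(8D³N_a) = (79.6×10³)(9.6⁴)/(8·87.0³·22) = 5.8335 N/mm
k_B = Gd⁴/(8D³N_a) = (77.4×10³)(8.2⁴)/(8·88.0³·14) = 4.5849 N/mm
Parallel: k_eq = 5.8335 + 4.5849 = 10.418 N/mm
δ = F/k_eq = 170/10.418 = 16.317 mm

16.3 mm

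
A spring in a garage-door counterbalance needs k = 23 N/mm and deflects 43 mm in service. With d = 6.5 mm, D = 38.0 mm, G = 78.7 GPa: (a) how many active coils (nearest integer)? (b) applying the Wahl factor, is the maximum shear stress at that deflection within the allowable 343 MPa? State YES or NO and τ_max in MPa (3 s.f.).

(a) 14 coils; (b) NO, τ_max = 436 MPa

N_a = Gd⁴/(8D³k) = (78.7×10³)(6.5⁴)/(8·38.0³·23) = 13.91 → N_a = 14
Actual rate k = Gd⁴/(8D³·14) = 22.859 N/mm
Working load F = kδ = 22.859·43 = 982.94 N
C = 38.0/6.5 = 5.8462; K_W = (4C−1)/(4C−4)+0.615/C = 1.2600
τ_max = K_W·8FD/(πd³) = 1.2600·346.35 = 436.38 MPa
τ_max > 343 MPa → exceeds allowable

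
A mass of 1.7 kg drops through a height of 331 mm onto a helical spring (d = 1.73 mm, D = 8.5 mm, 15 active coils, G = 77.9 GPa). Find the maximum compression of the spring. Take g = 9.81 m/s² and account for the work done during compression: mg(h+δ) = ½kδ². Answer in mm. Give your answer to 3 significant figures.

36.0 mm

k = Gd⁴/(8D³N_a) = (77.9×10³)(1.73⁴)/(8·8.5³·15) = 9.4686 N/mm
W = mg = 1.7 × 9.81 = 16.677 N
½kδ² − Wδ − Wh = 0 → δ = (W + √(W² + 2kWh))/k
δ = (16.677 + √(278.12 + 104535))/9.4686 = (16.677 + 323.75)/9.4686 = 35.953 mm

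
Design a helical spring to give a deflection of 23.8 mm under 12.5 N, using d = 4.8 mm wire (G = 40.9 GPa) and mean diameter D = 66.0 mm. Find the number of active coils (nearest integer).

Required rate k = F/δ = 12.5/23.8 = 0.52521 N/mm
N_a = Gd⁴/(8D³k) = (40.9×10³ × 4.8⁴)/(8 × 66.0³ × 0.52521)
    = 2.17114e+07 / 1.20797e+06 = 17.97 → 18 coils

18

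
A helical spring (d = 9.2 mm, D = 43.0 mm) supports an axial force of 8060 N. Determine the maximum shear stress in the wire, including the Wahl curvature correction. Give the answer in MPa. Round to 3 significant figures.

1510 MPa

Spring index C = D/d = 43.0/9.2 = 4.6739
K_W = (4C−1)/(4C−4) + 0.615/C = 17.696/14.696 + 0.1316 = 1.3357
τ₀ = 8FD/(πd³) = 8·8060·43.0/(π·9.2³) = 2.77264e+06/2446.3 = 1133.4 MPa
τ_max = K·τ₀ = 1.3357 × 1133.4 = 1513.9 MPa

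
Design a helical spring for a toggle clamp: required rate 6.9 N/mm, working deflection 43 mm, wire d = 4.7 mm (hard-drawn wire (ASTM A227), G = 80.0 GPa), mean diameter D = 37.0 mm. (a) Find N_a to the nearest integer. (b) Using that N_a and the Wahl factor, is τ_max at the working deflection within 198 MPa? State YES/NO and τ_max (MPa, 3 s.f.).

N_a = Gd⁴/(8D³k) = (80.0×10³)(4.7⁴)/(8·37.0³·6.9) = 13.96 → N_a = 14
Actual rate k = Gd⁴/(8D³·14) = 6.8811 N/mm
Working load F = kδ = 6.8811·43 = 295.89 N
C = 37.0/4.7 = 7.8723; K_W = (4C−1)/(4C−4)+0.615/C = 1.1873
τ_max = K_W·8FD/(πd³) = 1.1873·268.52 = 318.8 MPa
τ_max > 198 MPa → exceeds allowable

(a) 14 coils; (b) NO, τ_max = 319 MPa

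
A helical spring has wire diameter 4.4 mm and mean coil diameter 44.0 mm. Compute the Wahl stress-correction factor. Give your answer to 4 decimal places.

1.1448

C = D/d = 44.0/4.4 = 10.0000
K_W = (4C−1)/(4C−4) + 0.615/C = 39.000/36.000 + 0.0615 = 1.1448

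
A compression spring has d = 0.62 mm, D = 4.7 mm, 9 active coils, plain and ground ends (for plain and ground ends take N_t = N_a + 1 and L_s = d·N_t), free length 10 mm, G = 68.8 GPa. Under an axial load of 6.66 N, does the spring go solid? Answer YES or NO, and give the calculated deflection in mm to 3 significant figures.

k = Gd⁴/(8D³N_a) = (68.8×10³)(0.62⁴)/(8·4.7³·9) = 1.36 N/mm
N_t = 10; L_s = 0.62·10 = 6.2 mm; δ_solid = L₀ − L_s = 10 − 6.2 = 3.8 mm
δ = F/k = 6.66/1.36 = 4.8972 mm
δ ≥ δ_solid → spring goes solid

YES, δ = 4.90 mm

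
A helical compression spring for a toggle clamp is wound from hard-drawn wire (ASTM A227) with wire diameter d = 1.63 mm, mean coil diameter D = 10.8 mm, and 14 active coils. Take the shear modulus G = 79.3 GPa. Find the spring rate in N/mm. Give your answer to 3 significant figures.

3.97 N/mm

k = Gd⁴/(8D³N_a) = (79.3×10³ × 1.63⁴) / (8 × 10.8³ × 14)
  = 559788 / 141088 = 3.9677 N/mm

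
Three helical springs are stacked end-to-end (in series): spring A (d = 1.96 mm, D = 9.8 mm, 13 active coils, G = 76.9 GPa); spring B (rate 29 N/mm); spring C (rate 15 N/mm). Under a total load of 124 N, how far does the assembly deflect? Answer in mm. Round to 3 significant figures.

23.2 mm

k_A = Gd⁴/(8D³N_a) = (76.9×10³)(1.96⁴)/(8·9.8³·13) = 11.594 N/mm
Series: 1/k_eq = 1/11.594 + 1/29 + 1/15 = 0.1874; k_eq = 5.3362 N/mm
δ = F/k_eq = 124/5.3362 = 23.238 mm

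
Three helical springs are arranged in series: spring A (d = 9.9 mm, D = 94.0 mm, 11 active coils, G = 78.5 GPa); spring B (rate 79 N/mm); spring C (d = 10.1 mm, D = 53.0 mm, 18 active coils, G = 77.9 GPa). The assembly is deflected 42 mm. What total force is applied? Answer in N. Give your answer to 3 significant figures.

k_A = Gd⁴/(8D³N_a) = (78.5×10³)(9.9⁴)/(8·94.0³·11) = 10.317 N/mm
k_C = Gd⁴/(8D³N_a) = (77.9×10³)(10.1⁴)/(8·53.0³·18) = 37.812 N/mm
Series: 1/k_eq = 1/10.317 + 1/79 + 1/37.812 = 0.13603; k_eq = 7.3511 N/mm
F = k_eq·δ = 7.3511·42 = 308.75 N

309 N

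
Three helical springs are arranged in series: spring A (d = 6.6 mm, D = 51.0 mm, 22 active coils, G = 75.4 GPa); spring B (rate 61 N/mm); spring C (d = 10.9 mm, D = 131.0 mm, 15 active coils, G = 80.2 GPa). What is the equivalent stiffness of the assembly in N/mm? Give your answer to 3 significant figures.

k_A = Gd⁴/(8D³N_a) = (75.4×10³)(6.6⁴)/(8·51.0³·22) = 6.1281 N/mm
k_C = Gd⁴/(8D³N_a) = (80.2×10³)(10.9⁴)/(8·131.0³·15) = 4.1965 N/mm
Series: 1/k_eq = 1/6.1281 + 1/61 + 1/4.1965 = 0.41787; k_eq = 2.3931 N/mm

2.39 N/mm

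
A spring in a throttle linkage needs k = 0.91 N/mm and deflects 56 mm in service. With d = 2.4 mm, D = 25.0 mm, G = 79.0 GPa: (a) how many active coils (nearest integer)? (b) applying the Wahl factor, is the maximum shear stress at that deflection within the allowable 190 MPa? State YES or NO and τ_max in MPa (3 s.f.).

N_a = Gd⁴/(8D³k) = (79.0×10³)(2.4⁴)/(8·25.0³·0.91) = 23.04 → N_a = 23
Actual rate k = Gd⁴/(8D³·23) = 0.91166 N/mm
Working load F = kδ = 0.91166·56 = 51.053 N
C = 25.0/2.4 = 10.4167; K_W = (4C−1)/(4C−4)+0.615/C = 1.1387
τ_max = K_W·8FD/(πd³) = 1.1387·235.11 = 267.71 MPa
τ_max > 190 MPa → exceeds allowable

(a) 23 coils; (b) NO, τ_max = 268 MPa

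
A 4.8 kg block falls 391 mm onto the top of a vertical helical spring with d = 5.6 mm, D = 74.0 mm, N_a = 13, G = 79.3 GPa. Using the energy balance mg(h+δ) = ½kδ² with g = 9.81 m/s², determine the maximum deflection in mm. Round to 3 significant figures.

169 mm

k = Gd⁴/(8D³N_a) = (79.3×10³)(5.6⁴)/(8·74.0³·13) = 1.8505 N/mm
W = mg = 4.8 × 9.81 = 47.088 N
½kδ² − Wδ − Wh = 0 → δ = (W + √(W² + 2kWh))/k
δ = (47.088 + √(2217.3 + 68141.8))/1.8505 = (47.088 + 265.25)/1.8505 = 168.78 mm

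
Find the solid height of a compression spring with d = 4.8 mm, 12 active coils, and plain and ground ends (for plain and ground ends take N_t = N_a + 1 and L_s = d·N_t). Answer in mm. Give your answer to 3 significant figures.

plain and ground ends: N_t = N_a + 1 = 12 + 1 = 13
L_s = d·N_t = 4.8 × 13 = 62.4 mm

62.4 mm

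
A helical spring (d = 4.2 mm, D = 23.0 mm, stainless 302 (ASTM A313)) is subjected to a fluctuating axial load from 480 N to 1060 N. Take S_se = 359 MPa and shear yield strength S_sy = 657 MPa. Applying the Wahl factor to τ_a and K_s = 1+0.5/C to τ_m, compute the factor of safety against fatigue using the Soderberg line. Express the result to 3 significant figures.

C = D/d = 23.0/4.2 = 5.4762; K_W = (4C−1)/(4C−4)+0.615/C = 1.2799; K_s = 1+0.5/C = 1.0913
F_a = (F_max−F_min)/2 = 290 N; F_m = (F_max+F_min)/2 = 770 N
τ_a = K_W·8F_aD/(πd³) = 1.2799 × 229.25 = 293.41 MPa
τ_m = K_s·8F_mD/(πd³) = 1.0913 × 608.71 = 664.29 MPa
Soderberg: 1/n_f = τ_a/S_se + τ_m/S_sy = 293.41/359 + 664.29/657 = 0.81731 + 1.01109 = 1.8284
n_f = 1/1.8284 = 0.5469

0.547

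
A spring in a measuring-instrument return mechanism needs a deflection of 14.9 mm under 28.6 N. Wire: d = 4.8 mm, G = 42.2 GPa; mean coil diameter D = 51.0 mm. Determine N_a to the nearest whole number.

Required rate k = F/δ = 28.6/14.9 = 1.9195 N/mm
N_a = Gd⁴/(8D³k) = (42.2×10³ × 4.8⁴)/(8 × 51.0³ × 1.9195)
    = 2.24015e+07 / 2.03695e+06 = 11 → 11 coils

11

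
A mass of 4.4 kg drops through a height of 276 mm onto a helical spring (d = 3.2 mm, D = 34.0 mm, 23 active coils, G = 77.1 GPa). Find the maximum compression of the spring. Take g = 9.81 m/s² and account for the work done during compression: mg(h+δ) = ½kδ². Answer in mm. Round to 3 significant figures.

190 mm

k = Gd⁴/(8D³N_a) = (77.1×10³)(3.2⁴)/(8·34.0³·23) = 1.1179 N/mm
W = mg = 4.4 × 9.81 = 43.164 N
½kδ² − Wδ − Wh = 0 → δ = (W + √(W² + 2kWh))/k
δ = (43.164 + √(1863.1 + 26635.5))/1.1179 = (43.164 + 168.82)/1.1179 = 189.62 mm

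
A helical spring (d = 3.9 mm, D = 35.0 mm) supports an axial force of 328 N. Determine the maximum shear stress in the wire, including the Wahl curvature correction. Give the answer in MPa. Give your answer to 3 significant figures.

Spring index C = D/d = 35.0/3.9 = 8.9744
K_W = (4C−1)/(4C−4) + 0.615/C = 34.897/31.897 + 0.0685 = 1.1626
τ₀ = 8FD/(πd³) = 8·328·35.0/(π·3.9³) = 91840/186.36 = 492.82 MPa
τ_max = K·τ₀ = 1.1626 × 492.82 = 572.94 MPa

573 MPa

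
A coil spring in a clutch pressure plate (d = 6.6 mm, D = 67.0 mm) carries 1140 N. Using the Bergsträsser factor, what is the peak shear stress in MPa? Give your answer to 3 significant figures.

Spring index C = D/d = 67.0/6.6 = 10.1515
K_B = (4C+2)/(4C−3) = 42.606/37.606 = 1.1330
τ₀ = 8FD/(πd³) = 8·1140·67.0/(π·6.6³) = 611040/903.2 = 676.53 MPa
τ_max = K·τ₀ = 1.1330 × 676.53 = 766.48 MPa

766 MPa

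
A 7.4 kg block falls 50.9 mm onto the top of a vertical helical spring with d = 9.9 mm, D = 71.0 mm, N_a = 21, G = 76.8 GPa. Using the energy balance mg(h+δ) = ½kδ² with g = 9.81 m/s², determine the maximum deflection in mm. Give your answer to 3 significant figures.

31.2 mm

k = Gd⁴/(8D³N_a) = (76.8×10³)(9.9⁴)/(8·71.0³·21) = 12.269 N/mm
W = mg = 7.4 × 9.81 = 72.594 N
½kδ² − Wδ − Wh = 0 → δ = (W + √(W² + 2kWh))/k
δ = (72.594 + √(5269.9 + 90670.5))/12.269 = (72.594 + 309.74)/12.269 = 31.162 mm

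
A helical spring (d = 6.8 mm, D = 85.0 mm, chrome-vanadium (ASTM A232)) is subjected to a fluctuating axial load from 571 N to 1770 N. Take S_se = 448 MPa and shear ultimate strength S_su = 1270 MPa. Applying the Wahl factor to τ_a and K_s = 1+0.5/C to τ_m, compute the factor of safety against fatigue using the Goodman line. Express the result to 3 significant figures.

0.593

C = D/d = 85.0/6.8 = 12.5000; K_W = (4C−1)/(4C−4)+0.615/C = 1.1144; K_s = 1+0.5/C = 1.0400
F_a = (F_max−F_min)/2 = 599.5 N; F_m = (F_max+F_min)/2 = 1170.5 N
τ_a = K_W·8F_aD/(πd³) = 1.1144 × 412.69 = 459.91 MPa
τ_m = K_s·8F_mD/(πd³) = 1.0400 × 805.76 = 837.99 MPa
Goodman: 1/n_f = τ_a/S_se + τ_m/S_su = 459.91/448 + 837.99/1270 = 1.02658 + 0.65983 = 1.6864
n_f = 1/1.6864 = 0.593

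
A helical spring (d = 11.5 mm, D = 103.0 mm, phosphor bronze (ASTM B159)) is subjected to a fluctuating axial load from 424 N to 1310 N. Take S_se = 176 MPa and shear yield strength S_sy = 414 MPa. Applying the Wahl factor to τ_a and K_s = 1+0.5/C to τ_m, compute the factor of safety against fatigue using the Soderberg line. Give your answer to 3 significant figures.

C = D/d = 103.0/11.5 = 8.9565; K_W = (4C−1)/(4C−4)+0.615/C = 1.1629; K_s = 1+0.5/C = 1.0558
F_a = (F_max−F_min)/2 = 443 N; F_m = (F_max+F_min)/2 = 867 N
τ_a = K_W·8F_aD/(πd³) = 1.1629 × 76.399 = 88.846 MPa
τ_m = K_s·8F_mD/(πd³) = 1.0558 × 149.52 = 157.87 MPa
Soderberg: 1/n_f = τ_a/S_se + τ_m/S_sy = 88.846/176 + 157.87/414 = 0.50481 + 0.38132 = 0.88613
n_f = 1/0.88613 = 1.128

1.13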